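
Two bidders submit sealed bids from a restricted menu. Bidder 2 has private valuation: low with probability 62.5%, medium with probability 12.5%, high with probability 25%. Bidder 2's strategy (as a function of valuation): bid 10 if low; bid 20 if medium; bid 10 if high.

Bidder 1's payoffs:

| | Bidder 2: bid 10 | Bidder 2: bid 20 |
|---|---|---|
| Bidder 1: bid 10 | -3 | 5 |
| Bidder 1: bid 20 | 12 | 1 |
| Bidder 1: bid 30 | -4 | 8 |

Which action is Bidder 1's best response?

E[bid 10] = 0.625·(-3) + 0.125·(5) + 0.25·(-3) = -2
E[bid 20] = 0.625·(12) + 0.125·(1) + 0.25·(12) = 10.625
E[bid 30] = 0.625·(-4) + 0.125·(8) + 0.25·(-4) = -2.5
Best response: bid 20 (10.625 is the largest).

bid 20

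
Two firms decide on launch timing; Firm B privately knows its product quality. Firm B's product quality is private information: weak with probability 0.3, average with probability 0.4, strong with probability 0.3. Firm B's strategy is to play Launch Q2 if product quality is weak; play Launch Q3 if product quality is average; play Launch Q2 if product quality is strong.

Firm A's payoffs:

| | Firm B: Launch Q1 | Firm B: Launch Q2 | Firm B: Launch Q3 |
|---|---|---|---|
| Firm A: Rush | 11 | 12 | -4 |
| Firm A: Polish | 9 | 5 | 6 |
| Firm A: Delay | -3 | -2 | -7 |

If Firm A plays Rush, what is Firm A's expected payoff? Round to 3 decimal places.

Take the expectation over Firm B's product quality, weighting each type's action by its prior probability.
E[Rush] = 0.3·12 + 0.4·(-4) + 0.3·12 = 3.6 + (-1.6) + 3.6 = 5.6

5.600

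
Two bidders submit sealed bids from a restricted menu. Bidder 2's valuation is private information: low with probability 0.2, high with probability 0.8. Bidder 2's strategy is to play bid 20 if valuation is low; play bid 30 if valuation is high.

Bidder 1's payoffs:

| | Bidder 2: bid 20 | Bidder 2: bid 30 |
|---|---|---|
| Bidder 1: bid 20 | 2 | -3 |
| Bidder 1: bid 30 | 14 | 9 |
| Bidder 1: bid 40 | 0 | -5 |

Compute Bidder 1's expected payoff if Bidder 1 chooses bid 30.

E[bid 30] = 0.2·14 + 0.8·9 = 2.8 + 7.2 = 10

10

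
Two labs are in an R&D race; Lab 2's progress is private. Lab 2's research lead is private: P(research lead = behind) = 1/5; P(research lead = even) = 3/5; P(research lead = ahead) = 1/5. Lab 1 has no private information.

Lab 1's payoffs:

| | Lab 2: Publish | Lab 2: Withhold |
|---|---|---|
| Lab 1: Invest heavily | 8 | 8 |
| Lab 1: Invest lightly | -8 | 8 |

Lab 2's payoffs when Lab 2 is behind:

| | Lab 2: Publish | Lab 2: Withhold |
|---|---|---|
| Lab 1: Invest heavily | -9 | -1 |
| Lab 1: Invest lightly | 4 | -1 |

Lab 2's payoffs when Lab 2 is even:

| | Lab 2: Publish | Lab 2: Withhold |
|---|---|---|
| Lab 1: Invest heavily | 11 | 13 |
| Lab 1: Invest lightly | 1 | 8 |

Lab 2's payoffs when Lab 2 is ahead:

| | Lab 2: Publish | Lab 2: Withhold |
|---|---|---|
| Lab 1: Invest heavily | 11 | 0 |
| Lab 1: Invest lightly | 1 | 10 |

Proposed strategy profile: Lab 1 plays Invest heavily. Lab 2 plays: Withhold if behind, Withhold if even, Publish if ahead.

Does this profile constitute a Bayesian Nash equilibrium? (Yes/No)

Yes

A profile is a BNE iff every type of every player is best-responding given beliefs about the other side.
Lab 1 plays Invest heavily: E[Invest heavily] = 1/5·(8) + 3/5·(8) + 1/5·(8) = 8; E[Invest lightly] = 24/5. Best-responding. ✓
Lab 2 (research lead behind), facing Invest heavily: Publish gives -9, Withhold gives -1. Proposed Withhold is best. ✓
Lab 2 (research lead even), facing Invest heavily: Publish gives 11, Withhold gives 13. Proposed Withhold is best. ✓
Lab 2 (research lead ahead), facing Invest heavily: Publish gives 11, Withhold gives 0. Proposed Publish is best. ✓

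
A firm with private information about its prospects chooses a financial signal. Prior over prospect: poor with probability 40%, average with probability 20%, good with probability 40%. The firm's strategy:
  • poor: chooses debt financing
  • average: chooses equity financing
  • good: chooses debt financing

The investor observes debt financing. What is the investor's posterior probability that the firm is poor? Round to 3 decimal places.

Apply Bayes' rule using the sender's strategy as the likelihood.
P(debt financing) = 0.4·1 + 0.2·0 + 0.4·1 = 0.8
P(poor | debt financing) = (0.4·1) / 0.8 = 0.4 / 0.8 = 0.5

0.500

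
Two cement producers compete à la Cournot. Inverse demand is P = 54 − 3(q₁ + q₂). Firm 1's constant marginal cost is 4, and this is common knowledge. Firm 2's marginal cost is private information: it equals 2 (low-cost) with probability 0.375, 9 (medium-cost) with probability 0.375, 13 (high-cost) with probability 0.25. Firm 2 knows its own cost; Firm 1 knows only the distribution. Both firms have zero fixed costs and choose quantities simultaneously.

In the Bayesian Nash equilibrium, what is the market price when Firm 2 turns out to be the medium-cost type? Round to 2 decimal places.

Type-c best response for Firm 2: q₂(c) = (54 − c)/6 − q₁/2.
Firm 1 maximizes expected profit; its first-order condition is 54 − 6q₁ − 3E[q₂] − 4 = 0.
Substituting E[q₂] and solving: E[c₂] = 7.375, so q₁ = (54 − 2·4 + 7.375)/9 = 5.93056.
q₂(medium-cost) = 4.53472, so P = 54 − 3·(5.93056 + 4.53472) = 22.6042.

22.60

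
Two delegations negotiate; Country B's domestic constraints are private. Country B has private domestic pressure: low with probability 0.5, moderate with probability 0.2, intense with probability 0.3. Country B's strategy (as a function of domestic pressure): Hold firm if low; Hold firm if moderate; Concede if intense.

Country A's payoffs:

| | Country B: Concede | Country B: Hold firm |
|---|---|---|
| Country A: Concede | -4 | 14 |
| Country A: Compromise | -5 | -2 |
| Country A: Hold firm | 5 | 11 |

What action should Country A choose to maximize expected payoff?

E[Concede] = 0.5·(14) + 0.2·(14) + 0.3·(-4) = 8.6
E[Compromise] = 0.5·(-2) + 0.2·(-2) + 0.3·(-5) = -2.9
E[Hold firm] = 0.5·(11) + 0.2·(11) + 0.3·(5) = 9.2
Best response: Hold firm (9.2 is the largest).

Hold firm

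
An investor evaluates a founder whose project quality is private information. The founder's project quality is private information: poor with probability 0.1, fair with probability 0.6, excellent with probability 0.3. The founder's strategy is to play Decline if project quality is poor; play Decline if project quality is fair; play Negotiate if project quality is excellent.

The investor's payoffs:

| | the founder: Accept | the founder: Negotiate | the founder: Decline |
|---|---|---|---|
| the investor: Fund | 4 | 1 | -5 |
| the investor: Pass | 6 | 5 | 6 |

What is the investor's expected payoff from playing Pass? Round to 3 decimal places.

5.700

E[Pass] = 0.1·6 + 0.6·6 + 0.3·5 = 0.6 + 3.6 + 1.5 = 5.7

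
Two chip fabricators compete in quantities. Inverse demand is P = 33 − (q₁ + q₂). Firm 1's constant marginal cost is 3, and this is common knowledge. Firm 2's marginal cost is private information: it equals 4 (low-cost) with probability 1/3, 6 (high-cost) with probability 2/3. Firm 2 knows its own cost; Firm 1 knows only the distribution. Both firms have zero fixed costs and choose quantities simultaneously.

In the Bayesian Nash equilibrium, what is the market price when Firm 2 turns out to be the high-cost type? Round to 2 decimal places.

Type-c best response for Firm 2: q₂(c) = (33 − c)/2 − q₁/2.
Firm 1 maximizes expected profit; its first-order condition is 33 − 2q₁ − E[q₂] − 3 = 0.
Substituting E[q₂] and solving: E[c₂] = 5.33333, so q₁ = (33 − 2·3 + 5.33333)/3 = 10.7778.
q₂(high-cost) = 8.11111, so P = 33 − (10.7778 + 8.11111) = 14.1111.

14.11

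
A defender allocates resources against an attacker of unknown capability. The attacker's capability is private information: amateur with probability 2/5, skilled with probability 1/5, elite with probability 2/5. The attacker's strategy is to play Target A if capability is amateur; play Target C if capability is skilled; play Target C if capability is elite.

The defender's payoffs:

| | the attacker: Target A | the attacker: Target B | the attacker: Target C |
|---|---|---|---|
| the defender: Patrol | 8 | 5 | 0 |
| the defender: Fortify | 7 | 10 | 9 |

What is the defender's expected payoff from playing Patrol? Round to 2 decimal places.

3.20

Take the expectation over the attacker's capability, weighting each type's action by its prior probability.
E[Patrol] = 2/5·8 + 1/5·0 + 2/5·0 = 16/5 + 0 + 0 = 16/5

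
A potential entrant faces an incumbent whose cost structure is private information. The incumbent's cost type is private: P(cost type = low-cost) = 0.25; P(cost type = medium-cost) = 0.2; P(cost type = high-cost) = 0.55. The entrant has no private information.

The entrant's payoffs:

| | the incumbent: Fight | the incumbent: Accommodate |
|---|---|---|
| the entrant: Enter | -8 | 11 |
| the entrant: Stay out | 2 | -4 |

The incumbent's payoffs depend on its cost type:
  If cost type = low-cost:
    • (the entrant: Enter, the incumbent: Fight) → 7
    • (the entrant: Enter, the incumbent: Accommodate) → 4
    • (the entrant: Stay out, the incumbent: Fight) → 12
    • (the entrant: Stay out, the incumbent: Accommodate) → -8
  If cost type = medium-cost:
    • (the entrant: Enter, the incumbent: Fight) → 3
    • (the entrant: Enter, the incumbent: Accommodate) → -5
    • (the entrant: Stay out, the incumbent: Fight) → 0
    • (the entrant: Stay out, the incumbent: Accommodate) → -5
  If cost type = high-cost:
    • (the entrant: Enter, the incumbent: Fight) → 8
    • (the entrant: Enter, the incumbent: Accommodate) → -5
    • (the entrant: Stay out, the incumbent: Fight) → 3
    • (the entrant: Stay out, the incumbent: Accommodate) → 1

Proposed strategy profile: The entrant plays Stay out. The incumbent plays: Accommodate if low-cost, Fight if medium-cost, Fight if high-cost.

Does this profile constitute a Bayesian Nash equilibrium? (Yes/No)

No

The entrant plays Stay out: E[Stay out] = 0.25·(-4) + 0.2·(2) + 0.55·(2) = 0.5; E[Enter] = -3.25. Best-responding. ✓
The incumbent (cost type low-cost), facing Stay out: Fight gives 12, Accommodate gives -8. Proposed Accommodate is not best — profitable deviation exists. ✗
The incumbent (cost type medium-cost), facing Stay out: Fight gives 0, Accommodate gives -5. Proposed Fight is best. ✓
The incumbent (cost type high-cost), facing Stay out: Fight gives 3, Accommodate gives 1. Proposed Fight is best. ✓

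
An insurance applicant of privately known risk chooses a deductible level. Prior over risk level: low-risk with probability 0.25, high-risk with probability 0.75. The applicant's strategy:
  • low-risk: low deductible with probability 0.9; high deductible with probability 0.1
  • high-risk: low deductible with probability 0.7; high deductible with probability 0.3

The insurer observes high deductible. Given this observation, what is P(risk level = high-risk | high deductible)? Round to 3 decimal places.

P(high deductible) = 0.25·0.1 + 0.75·0.3 = 0.25
P(high-risk | high deductible) = (0.75·0.3) / 0.25 = 0.225 / 0.25 = 0.9

0.900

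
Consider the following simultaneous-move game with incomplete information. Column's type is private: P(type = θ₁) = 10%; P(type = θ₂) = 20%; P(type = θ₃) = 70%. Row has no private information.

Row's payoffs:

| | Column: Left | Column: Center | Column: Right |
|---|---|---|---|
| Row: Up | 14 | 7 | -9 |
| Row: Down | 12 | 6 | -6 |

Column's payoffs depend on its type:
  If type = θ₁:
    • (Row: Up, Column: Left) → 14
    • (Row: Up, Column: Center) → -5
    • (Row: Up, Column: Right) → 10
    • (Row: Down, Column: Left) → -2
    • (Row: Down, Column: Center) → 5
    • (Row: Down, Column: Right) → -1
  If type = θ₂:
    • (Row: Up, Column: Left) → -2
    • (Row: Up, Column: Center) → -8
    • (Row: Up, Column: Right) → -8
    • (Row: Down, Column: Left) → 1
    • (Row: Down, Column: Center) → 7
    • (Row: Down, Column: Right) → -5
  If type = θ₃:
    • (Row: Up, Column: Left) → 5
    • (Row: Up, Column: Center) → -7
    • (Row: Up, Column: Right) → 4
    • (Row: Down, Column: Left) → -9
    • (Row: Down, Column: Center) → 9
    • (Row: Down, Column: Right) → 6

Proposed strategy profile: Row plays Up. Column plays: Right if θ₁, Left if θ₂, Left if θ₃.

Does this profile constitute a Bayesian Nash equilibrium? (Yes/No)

Row plays Up: E[Up] = 0.1·(-9) + 0.2·(14) + 0.7·(14) = 11.7; E[Down] = 10.2. Best-responding. ✓
Column (type θ₁), facing Up: Left gives 14, Center gives -5, Right gives 10. Proposed Right is not best — profitable deviation exists. ✗
Column (type θ₂), facing Up: Left gives -2, Center gives -8, Right gives -8. Proposed Left is best. ✓
Column (type θ₃), facing Up: Left gives 5, Center gives -7, Right gives 4. Proposed Left is best. ✓

No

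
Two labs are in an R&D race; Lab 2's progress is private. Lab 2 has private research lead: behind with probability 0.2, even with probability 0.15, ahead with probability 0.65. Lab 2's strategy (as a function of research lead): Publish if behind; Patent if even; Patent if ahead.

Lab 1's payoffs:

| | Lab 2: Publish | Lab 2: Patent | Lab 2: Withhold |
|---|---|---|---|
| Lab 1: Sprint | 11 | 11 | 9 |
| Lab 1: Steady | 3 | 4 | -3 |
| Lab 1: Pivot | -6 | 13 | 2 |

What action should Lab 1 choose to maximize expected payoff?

E[Sprint] = 0.2·(11) + 0.15·(11) + 0.65·(11) = 11
E[Steady] = 0.2·(3) + 0.15·(4) + 0.65·(4) = 3.8
E[Pivot] = 0.2·(-6) + 0.15·(13) + 0.65·(13) = 9.2
Best response: Sprint (11 is the largest).

Sprint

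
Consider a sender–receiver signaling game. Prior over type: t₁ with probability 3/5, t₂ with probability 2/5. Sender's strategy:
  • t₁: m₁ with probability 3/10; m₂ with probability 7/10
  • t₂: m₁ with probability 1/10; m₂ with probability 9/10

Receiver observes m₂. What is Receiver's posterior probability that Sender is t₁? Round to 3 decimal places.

P(m₂) = (3/5)·(7/10) + (2/5)·(9/10) = 39/50
P(t₁ | m₂) = ((3/5)·(7/10)) / (39/50) = (21/50) / (39/50) = 7/13

0.538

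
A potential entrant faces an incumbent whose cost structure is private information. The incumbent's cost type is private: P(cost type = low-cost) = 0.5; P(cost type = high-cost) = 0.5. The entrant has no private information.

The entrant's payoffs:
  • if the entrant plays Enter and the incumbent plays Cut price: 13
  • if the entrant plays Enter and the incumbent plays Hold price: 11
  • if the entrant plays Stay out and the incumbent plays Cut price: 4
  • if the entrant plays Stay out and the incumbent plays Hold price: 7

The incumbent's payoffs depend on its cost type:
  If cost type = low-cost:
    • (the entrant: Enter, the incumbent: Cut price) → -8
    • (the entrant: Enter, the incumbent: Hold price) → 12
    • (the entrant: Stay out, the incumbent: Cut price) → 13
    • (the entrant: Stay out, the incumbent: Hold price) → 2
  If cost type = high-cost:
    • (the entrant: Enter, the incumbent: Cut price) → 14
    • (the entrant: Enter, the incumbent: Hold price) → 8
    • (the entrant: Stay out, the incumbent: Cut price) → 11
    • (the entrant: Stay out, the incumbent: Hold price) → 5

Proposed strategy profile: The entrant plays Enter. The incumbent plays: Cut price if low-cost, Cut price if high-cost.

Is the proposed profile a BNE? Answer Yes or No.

No

The entrant plays Enter: E[Enter] = 0.5·(13) + 0.5·(13) = 13; E[Stay out] = 4. Best-responding. ✓
The incumbent (cost type low-cost), facing Enter: Cut price gives -8, Hold price gives 12. Proposed Cut price is not best — profitable deviation exists. ✗
The incumbent (cost type high-cost), facing Enter: Cut price gives 14, Hold price gives 8. Proposed Cut price is best. ✓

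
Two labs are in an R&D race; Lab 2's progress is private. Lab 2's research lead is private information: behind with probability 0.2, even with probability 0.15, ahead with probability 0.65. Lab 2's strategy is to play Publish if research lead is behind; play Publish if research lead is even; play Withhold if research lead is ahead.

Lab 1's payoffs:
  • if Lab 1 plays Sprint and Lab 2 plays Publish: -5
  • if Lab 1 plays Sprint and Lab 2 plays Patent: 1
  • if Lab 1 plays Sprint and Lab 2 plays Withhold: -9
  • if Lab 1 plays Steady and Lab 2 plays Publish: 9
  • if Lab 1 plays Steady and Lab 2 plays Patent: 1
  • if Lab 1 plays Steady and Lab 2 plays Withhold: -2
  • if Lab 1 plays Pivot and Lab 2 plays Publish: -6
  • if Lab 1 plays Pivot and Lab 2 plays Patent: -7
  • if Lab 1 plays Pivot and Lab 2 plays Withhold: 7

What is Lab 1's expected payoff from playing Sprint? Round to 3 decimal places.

E[Sprint] = 0.2·(-5) + 0.15·(-5) + 0.65·(-9) = (-1) + (-0.75) + (-5.85) = -7.6

-7.600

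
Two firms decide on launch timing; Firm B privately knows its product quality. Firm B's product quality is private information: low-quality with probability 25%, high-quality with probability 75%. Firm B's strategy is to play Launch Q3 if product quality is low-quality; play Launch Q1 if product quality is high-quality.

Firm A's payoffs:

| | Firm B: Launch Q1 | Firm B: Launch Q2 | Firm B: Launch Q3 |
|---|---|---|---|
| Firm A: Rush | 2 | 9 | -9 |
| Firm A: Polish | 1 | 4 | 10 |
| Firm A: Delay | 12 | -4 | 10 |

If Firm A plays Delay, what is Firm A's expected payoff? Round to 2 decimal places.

Take the expectation over Firm B's product quality, weighting each type's action by its prior probability.
E[Delay] = 0.25·10 + 0.75·12 = 2.5 + 9 = 11.5

11.50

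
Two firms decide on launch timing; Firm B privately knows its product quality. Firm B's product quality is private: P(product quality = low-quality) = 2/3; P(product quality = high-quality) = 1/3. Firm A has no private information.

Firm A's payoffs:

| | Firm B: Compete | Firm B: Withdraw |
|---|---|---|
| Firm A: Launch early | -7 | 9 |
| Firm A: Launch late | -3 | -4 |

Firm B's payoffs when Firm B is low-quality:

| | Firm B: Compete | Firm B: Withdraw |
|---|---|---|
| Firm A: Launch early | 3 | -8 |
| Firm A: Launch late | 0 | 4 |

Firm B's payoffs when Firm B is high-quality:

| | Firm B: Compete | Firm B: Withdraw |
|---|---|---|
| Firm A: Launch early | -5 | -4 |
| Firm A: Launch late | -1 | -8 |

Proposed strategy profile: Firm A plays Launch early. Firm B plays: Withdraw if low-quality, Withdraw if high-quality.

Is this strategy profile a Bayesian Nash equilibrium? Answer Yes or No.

No

Firm A plays Launch early: E[Launch early] = 2/3·(9) + 1/3·(9) = 9; E[Launch late] = -4. Best-responding. ✓
Firm B (product quality low-quality), facing Launch early: Compete gives 3, Withdraw gives -8. Proposed Withdraw is not best — profitable deviation exists. ✗
Firm B (product quality high-quality), facing Launch early: Compete gives -5, Withdraw gives -4. Proposed Withdraw is best. ✓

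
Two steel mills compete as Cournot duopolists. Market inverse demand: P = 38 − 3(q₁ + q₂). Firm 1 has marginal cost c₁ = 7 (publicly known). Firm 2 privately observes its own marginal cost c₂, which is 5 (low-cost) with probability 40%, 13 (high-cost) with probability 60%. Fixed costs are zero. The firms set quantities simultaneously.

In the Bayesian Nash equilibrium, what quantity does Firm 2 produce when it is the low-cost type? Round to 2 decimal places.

Type-c best response for Firm 2: q₂(c) = (38 − c)/6 − q₁/2.
Firm 1 maximizes expected profit; its first-order condition is 38 − 6q₁ − 3E[q₂] − 7 = 0.
Substituting E[q₂] and solving: E[c₂] = 9.8, so q₁ = (38 − 2·7 + 9.8)/9 = 3.75556.
q₂(low-cost) = (38 − 5 − 3·3.75556)/6 = 3.62222.

3.62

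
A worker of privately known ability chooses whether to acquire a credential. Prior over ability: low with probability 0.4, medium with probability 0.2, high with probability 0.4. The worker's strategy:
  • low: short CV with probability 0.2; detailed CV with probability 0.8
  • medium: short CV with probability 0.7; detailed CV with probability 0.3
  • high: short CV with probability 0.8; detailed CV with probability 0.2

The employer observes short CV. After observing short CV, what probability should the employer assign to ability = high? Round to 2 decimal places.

0.59

P(short CV) = 0.4·0.2 + 0.2·0.7 + 0.4·0.8 = 0.54
P(high | short CV) = (0.4·0.8) / 0.54 = 0.32 / 0.54 = 0.592593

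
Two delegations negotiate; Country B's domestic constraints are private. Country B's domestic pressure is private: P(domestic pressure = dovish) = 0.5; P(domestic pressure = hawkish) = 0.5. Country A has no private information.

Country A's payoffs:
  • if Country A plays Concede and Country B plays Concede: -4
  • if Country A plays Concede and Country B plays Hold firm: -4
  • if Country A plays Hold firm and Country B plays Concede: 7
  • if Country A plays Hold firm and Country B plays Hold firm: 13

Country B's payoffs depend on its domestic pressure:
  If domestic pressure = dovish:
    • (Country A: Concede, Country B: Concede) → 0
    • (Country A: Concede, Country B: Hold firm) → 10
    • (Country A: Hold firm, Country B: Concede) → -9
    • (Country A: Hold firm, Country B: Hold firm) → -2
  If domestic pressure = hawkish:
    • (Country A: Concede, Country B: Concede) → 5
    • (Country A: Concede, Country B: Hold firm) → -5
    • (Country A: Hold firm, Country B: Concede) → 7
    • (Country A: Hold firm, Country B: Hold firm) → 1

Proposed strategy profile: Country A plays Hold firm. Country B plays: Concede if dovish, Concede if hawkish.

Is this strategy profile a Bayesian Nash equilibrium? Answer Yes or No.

No

A profile is a BNE iff every type of every player is best-responding given beliefs about the other side.
Country A plays Hold firm: E[Hold firm] = 0.5·(7) + 0.5·(7) = 7; E[Concede] = -4. Best-responding. ✓
Country B (domestic pressure dovish), facing Hold firm: Concede gives -9, Hold firm gives -2. Proposed Concede is not best — profitable deviation exists. ✗
Country B (domestic pressure hawkish), facing Hold firm: Concede gives 7, Hold firm gives 1. Proposed Concede is best. ✓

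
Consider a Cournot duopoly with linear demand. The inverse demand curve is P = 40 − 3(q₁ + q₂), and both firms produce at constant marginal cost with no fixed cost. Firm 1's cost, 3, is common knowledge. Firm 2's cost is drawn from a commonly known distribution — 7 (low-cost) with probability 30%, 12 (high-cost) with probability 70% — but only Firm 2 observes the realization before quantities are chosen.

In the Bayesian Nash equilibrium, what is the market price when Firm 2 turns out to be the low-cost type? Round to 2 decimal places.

Type-c best response for Firm 2: q₂(c) = (40 − c)/6 − q₁/2.
Firm 1 maximizes expected profit; its first-order condition is 40 − 6q₁ − 3E[q₂] − 3 = 0.
Substituting E[q₂] and solving: E[c₂] = 10.5, so q₁ = (40 − 2·3 + 10.5)/9 = 4.94444.
q₂(low-cost) = 3.02778, so P = 40 − 3·(4.94444 + 3.02778) = 16.0833.

16.08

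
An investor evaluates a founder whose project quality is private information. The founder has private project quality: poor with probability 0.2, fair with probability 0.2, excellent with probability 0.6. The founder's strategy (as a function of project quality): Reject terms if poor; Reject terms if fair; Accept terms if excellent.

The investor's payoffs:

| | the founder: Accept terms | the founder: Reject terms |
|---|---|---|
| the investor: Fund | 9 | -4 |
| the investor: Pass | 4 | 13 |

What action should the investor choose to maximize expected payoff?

E[Fund] = 0.2·(-4) + 0.2·(-4) + 0.6·(9) = 3.8
E[Pass] = 0.2·(13) + 0.2·(13) + 0.6·(4) = 7.6
Best response: Pass (7.6 is the largest).

Pass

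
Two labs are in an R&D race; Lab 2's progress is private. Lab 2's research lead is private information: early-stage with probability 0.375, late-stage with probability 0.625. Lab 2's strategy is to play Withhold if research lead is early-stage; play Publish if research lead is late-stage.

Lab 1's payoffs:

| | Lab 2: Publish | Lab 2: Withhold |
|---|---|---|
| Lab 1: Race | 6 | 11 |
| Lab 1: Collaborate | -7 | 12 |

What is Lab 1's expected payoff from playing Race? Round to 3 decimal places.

7.875

E[Race] = 0.375·11 + 0.625·6 = 4.125 + 3.75 = 7.875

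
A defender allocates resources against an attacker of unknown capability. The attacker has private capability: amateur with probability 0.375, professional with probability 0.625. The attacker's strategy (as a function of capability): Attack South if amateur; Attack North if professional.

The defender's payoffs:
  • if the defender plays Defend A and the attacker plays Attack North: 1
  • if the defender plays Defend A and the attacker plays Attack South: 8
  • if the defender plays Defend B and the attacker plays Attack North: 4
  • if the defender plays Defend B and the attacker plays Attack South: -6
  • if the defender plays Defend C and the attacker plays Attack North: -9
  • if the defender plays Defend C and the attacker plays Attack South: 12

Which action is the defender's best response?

Compute the defender's expected payoff for each action, taking the expectation over the attacker's type.
E[Defend A] = 0.375·(8) + 0.625·(1) = 3.625
E[Defend B] = 0.375·(-6) + 0.625·(4) = 0.25
E[Defend C] = 0.375·(12) + 0.625·(-9) = -1.125
Best response: Defend A (3.625 is the largest).

Defend A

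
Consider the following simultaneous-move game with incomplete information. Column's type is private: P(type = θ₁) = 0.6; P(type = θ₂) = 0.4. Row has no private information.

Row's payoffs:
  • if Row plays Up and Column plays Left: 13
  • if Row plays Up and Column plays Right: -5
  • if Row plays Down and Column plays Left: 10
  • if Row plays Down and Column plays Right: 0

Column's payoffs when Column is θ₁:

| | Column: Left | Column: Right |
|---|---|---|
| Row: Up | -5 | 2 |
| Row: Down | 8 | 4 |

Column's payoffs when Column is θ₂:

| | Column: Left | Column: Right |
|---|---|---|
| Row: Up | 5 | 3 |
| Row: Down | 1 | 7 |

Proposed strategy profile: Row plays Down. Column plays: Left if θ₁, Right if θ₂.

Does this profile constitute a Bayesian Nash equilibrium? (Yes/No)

A profile is a BNE iff every type of every player is best-responding given beliefs about the other side.
Row plays Down: E[Down] = 0.6·(10) + 0.4·(0) = 6; E[Up] = 5.8. Best-responding. ✓
Column (type θ₁), facing Down: Left gives 8, Right gives 4. Proposed Left is best. ✓
Column (type θ₂), facing Down: Left gives 1, Right gives 7. Proposed Right is best. ✓

Yes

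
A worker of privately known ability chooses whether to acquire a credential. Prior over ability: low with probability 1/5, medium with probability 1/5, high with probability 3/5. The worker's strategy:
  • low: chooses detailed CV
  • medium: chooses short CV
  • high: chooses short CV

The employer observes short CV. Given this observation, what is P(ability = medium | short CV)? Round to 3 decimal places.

0.250

Apply Bayes' rule using the sender's strategy as the likelihood.
P(short CV) = (1/5)·0 + (1/5)·1 + (3/5)·1 = 4/5
P(medium | short CV) = ((1/5)·1) / (4/5) = (1/5) / (4/5) = 1/4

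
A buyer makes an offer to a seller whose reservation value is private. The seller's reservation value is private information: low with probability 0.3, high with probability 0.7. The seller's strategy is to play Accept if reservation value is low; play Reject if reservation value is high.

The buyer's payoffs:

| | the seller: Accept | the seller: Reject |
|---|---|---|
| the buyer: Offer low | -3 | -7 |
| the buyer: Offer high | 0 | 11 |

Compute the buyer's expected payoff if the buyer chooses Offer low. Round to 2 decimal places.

E[Offer low] = 0.3·(-3) + 0.7·(-7) = (-0.9) + (-4.9) = -5.8

-5.80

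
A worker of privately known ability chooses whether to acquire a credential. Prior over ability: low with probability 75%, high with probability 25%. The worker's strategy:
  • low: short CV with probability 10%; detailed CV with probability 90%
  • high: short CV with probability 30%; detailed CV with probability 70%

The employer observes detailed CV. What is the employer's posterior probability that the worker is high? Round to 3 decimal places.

Apply Bayes' rule using the sender's strategy as the likelihood.
P(detailed CV) = 0.75·0.9 + 0.25·0.7 = 0.85
P(high | detailed CV) = (0.25·0.7) / 0.85 = 0.175 / 0.85 = 0.205882

0.206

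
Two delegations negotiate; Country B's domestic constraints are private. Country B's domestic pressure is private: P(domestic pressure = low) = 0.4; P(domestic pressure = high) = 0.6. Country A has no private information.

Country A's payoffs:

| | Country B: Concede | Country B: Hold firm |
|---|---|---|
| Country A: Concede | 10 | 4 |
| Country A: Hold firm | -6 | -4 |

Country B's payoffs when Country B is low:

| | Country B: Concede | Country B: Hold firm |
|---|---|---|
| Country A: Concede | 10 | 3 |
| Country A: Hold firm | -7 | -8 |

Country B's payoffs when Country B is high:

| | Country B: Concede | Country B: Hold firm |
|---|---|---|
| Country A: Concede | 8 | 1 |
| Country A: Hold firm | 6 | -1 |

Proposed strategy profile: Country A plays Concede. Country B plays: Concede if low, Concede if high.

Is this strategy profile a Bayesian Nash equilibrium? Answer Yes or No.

Yes

A profile is a BNE iff every type of every player is best-responding given beliefs about the other side.
Country A plays Concede: E[Concede] = 0.4·(10) + 0.6·(10) = 10; E[Hold firm] = -6. Best-responding. ✓
Country B (domestic pressure low), facing Concede: Concede gives 10, Hold firm gives 3. Proposed Concede is best. ✓
Country B (domestic pressure high), facing Concede: Concede gives 8, Hold firm gives 1. Proposed Concede is best. ✓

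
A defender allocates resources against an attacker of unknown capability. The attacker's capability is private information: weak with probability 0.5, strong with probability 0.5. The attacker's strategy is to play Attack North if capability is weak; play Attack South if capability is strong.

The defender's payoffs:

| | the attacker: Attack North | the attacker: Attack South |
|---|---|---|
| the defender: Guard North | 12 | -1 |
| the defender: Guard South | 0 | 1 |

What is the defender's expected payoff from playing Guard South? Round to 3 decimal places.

0.500

E[Guard South] = 0.5·0 + 0.5·1 = 0 + 0.5 = 0.5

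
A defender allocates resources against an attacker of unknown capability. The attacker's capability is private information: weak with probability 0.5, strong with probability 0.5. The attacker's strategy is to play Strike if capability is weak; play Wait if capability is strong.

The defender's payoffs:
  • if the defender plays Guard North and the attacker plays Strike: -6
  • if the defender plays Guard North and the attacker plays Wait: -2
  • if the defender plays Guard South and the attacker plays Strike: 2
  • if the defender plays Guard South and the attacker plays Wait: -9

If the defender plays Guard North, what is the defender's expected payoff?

-4

Take the expectation over the attacker's capability, weighting each type's action by its prior probability.
E[Guard North] = 0.5·(-6) + 0.5·(-2) = (-3) + (-1) = -4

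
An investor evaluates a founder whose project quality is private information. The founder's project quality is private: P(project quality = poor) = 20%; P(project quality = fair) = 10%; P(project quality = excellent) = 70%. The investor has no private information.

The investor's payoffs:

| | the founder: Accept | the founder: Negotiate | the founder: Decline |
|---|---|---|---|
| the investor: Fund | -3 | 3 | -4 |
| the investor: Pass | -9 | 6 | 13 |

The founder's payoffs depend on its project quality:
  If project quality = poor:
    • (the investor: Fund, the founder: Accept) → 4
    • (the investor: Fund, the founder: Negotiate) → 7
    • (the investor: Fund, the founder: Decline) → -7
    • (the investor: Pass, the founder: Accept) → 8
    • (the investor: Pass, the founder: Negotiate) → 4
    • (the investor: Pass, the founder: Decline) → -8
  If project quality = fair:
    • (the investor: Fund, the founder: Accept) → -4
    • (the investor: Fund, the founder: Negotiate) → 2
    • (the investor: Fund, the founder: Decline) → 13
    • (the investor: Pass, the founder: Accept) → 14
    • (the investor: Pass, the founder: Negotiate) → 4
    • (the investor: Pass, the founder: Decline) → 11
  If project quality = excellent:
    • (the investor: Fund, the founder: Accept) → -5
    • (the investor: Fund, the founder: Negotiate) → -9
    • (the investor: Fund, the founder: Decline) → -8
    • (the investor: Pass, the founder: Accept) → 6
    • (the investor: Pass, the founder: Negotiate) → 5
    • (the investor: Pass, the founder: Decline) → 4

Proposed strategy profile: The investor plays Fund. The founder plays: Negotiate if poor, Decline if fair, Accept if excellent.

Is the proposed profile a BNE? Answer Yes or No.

Yes

The investor plays Fund: E[Fund] = 0.2·(3) + 0.1·(-4) + 0.7·(-3) = -1.9; E[Pass] = -3.8. Best-responding. ✓
The founder (project quality poor), facing Fund: Accept gives 4, Negotiate gives 7, Decline gives -7. Proposed Negotiate is best. ✓
The founder (project quality fair), facing Fund: Accept gives -4, Negotiate gives 2, Decline gives 13. Proposed Decline is best. ✓
The founder (project quality excellent), facing Fund: Accept gives -5, Negotiate gives -9, Decline gives -8. Proposed Accept is best. ✓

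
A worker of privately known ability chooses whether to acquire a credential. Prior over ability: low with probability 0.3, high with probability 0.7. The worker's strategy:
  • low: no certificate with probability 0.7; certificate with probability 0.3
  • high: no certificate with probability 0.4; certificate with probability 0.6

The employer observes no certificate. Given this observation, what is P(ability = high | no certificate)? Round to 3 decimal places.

P(no certificate) = 0.3·0.7 + 0.7·0.4 = 0.49
P(high | no certificate) = (0.7·0.4) / 0.49 = 0.28 / 0.49 = 0.571429

0.571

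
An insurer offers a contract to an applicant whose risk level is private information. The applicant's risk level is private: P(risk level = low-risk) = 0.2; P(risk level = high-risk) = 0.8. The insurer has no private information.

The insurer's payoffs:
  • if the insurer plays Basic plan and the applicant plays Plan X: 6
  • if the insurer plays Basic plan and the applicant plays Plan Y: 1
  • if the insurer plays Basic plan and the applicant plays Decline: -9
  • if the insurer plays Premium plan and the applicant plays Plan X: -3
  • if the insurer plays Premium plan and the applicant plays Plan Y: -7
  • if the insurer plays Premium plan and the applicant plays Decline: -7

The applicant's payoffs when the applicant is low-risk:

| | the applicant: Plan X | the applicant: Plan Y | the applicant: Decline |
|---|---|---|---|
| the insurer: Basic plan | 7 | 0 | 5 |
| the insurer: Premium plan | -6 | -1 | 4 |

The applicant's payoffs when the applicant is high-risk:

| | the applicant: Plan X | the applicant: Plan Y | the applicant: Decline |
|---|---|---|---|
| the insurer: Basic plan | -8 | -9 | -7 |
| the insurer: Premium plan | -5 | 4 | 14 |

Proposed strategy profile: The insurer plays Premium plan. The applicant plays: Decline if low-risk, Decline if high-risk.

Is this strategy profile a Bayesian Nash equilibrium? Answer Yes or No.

The insurer plays Premium plan: E[Premium plan] = 0.2·(-7) + 0.8·(-7) = -7; E[Basic plan] = -9. Best-responding. ✓
The applicant (risk level low-risk), facing Premium plan: Plan X gives -6, Plan Y gives -1, Decline gives 4. Proposed Decline is best. ✓
The applicant (risk level high-risk), facing Premium plan: Plan X gives -5, Plan Y gives 4, Decline gives 14. Proposed Decline is best. ✓

Yes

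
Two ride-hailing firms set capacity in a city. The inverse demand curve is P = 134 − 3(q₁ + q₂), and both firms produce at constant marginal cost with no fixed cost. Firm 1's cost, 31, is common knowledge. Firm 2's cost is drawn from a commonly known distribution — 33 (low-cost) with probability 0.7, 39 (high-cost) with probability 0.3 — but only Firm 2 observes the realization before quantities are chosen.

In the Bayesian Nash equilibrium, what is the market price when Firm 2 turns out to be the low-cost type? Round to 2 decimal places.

Each type of Firm 2 best-responds to q₁; Firm 1 best-responds to the expected q₂ over Firm 2's types.
Firm 2 with cost c maximizes (134 − 3(q₁+q₂) − c)·q₂, giving q₂(c) = (134 − c − 3q₁)/6.
E[c₂] = 0.7·33 + 0.3·39 = 34.8
Firm 1's FOC against E[q₂] yields q₁ = (134 − 2·31 + E[c₂])/9 = (134 − 62 + 34.8)/9 = 11.8667.
q₂(low-cost) = 10.9, so P = 134 − 3·(11.8667 + 10.9) = 65.7.

65.70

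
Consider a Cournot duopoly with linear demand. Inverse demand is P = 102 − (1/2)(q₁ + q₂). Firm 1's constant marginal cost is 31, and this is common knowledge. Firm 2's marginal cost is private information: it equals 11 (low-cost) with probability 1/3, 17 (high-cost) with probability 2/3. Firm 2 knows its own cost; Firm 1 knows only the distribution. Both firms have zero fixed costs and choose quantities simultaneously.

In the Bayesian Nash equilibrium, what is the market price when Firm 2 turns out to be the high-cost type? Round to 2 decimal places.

50.33

Type-c best response for Firm 2: q₂(c) = (102 − c) − q₁/2.
Firm 1 maximizes expected profit; its first-order condition is 102 − q₁ − (1/2)E[q₂] − 31 = 0.
Substituting E[q₂] and solving: E[c₂] = 15, so q₁ = (102 − 2·31 + 15)/(3/2) = 36.6667.
q₂(high-cost) = 66.6667, so P = 102 − (1/2)·(36.6667 + 66.6667) = 50.3333.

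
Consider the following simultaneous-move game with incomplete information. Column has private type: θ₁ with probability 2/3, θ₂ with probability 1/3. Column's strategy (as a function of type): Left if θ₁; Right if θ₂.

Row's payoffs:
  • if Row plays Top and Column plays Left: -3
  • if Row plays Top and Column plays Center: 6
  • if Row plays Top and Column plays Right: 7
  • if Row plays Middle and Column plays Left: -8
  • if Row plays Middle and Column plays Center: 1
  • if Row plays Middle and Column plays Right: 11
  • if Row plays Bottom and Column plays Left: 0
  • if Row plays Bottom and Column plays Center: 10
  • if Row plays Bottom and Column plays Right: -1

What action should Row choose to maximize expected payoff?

Compute Row's expected payoff for each action, taking the expectation over Column's type.
E[Top] = 2/3·(-3) + 1/3·(7) = 1/3
E[Middle] = 2/3·(-8) + 1/3·(11) = -5/3
E[Bottom] = 2/3·(0) + 1/3·(-1) = -1/3
Best response: Top (1/3 is the largest).

Top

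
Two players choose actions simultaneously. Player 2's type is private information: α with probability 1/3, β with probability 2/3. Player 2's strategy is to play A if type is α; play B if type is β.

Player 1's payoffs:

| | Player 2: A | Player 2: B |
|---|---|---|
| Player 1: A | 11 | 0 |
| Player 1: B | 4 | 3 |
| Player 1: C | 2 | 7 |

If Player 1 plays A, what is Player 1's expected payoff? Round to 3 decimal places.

3.667

Take the expectation over Player 2's type, weighting each type's action by its prior probability.
E[A] = 1/3·11 + 2/3·0 = 11/3 + 0 = 11/3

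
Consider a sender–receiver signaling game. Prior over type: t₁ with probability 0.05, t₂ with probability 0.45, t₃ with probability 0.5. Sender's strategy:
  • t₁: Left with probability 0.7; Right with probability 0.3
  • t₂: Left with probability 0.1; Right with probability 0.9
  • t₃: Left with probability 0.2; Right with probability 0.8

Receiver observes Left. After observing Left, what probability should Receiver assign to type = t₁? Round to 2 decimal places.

Apply Bayes' rule using the sender's strategy as the likelihood.
P(Left) = 0.05·0.7 + 0.45·0.1 + 0.5·0.2 = 0.18
P(t₁ | Left) = (0.05·0.7) / 0.18 = 0.035 / 0.18 = 0.194444

0.19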